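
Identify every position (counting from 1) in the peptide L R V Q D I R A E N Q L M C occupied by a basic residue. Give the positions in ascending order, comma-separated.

K, R, and H are the three residues with basic side chains (ε-amine, guanidinium, and imidazole respectively).
Matching residues: R2, R7.

2, 7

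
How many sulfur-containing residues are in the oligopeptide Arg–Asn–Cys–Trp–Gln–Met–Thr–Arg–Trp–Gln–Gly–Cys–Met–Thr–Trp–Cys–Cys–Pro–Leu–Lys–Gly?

6

The sulfur-bearing residues are cysteine (–SH) and methionine (–S–CH₃).
Matching residues: Cys3, Met6, Cys12, Met13, Cys16, Cys17.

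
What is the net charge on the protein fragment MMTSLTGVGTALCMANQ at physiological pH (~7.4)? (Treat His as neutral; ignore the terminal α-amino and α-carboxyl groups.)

The side chains ionized at physiological pH are Lys/Arg (+1) and Asp/Glu (−1); with His treated as neutral, nothing else contributes.
Positive (K, R): none → +0.
Negative (D, E): none → −0.
Net charge = (+0) + (−0) = 0.

0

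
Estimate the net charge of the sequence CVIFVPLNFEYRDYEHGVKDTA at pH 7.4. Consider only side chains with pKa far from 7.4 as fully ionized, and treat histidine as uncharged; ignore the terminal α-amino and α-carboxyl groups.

-2

At pH ~7.4 the Lys and Arg side chains are protonated (+1), the Asp and Glu side chains are deprotonated (−1), and with His taken as neutral all other side chains carry no charge.
Positive (K, R): R12, K19 → +2.
Negative (D, E): E10, D13, E15, D20 → −4.
Net charge = (+2) + (−4) = −2.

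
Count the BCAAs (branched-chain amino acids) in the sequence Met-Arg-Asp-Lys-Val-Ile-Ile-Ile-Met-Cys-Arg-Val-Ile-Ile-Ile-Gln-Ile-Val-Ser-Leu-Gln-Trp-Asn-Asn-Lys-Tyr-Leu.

The BCAAs are Val, Leu, and Ile — aliphatic side chains with a branch point.
Matching residues: Val5, Ile6, Ile7, Ile8, Val12, Ile13, Ile14, Ile15, Ile17, Val18, Leu20, Leu27.

12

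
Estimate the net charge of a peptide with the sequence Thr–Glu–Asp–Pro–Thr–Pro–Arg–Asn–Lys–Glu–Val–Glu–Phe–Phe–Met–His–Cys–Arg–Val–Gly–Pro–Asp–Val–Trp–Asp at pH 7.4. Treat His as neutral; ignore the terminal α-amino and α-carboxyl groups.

The side chains ionized at physiological pH are Lys/Arg (+1) and Asp/Glu (−1); with His treated as neutral, nothing else contributes.
Positive (K, R): Arg7, Lys9, Arg18 → +3.
Negative (D, E): Glu2, Asp3, Glu10, Glu12, Asp22, Asp25 → −6.
Net charge = (+3) + (−6) = −3.

-3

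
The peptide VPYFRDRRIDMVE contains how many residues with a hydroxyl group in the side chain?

S, T, and Y are the three residues with a side-chain hydroxyl.
Matching residues: Y3.

1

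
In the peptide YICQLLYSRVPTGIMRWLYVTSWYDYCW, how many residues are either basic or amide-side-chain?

Basic: H, K, R. Amide-side-chain: N, Q.
Basic residues here: R9, R16 (2).
Amide-side-chain residues here: Q4 (1).
The two groups share no amino acid, so total = 2 + 1 = 3.

3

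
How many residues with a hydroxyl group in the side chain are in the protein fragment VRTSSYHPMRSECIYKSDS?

8

S, T, and Y are the three residues with a side-chain hydroxyl.
Matching residues: T3, S4, S5, Y6, S11, Y15, S17, S19.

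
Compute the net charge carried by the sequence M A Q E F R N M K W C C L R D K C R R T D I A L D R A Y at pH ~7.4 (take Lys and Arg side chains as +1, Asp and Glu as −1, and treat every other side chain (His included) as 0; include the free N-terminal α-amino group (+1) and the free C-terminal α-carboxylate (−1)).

Positive (K, R): R6, K9, R14, K16, R18, R19, R26 → +7.
Negative (D, E): E4, D15, D21, D25 → −4.
The N-terminus (+1) and C-terminus (−1) cancel.
Net charge = (+7) + (−4) = +3.

+3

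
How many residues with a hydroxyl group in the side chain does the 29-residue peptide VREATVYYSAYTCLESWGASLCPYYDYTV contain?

12

S, T, and Y are the three residues with a side-chain hydroxyl.
Matching residues: T5, Y7, Y8, S9, Y11, T12, S16, S20, Y24, Y25, Y27, T28.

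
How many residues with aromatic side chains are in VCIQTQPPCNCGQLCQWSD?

Phenylalanine (F), tryptophan (W), and tyrosine (Y) have aromatic ring side chains.
Matching residues: W17.

1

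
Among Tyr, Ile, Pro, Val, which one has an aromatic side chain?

Tyr

The aromatic amino acids are Phe (F, benzyl), Trp (W, indole), and Tyr (Y, phenol).
Of the listed options, only Tyr belongs to this group.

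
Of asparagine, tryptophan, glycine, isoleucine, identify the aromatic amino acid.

F, W, and Y each carry an aromatic ring on the side chain.
Of the listed options, only tryptophan belongs to this group.

tryptophan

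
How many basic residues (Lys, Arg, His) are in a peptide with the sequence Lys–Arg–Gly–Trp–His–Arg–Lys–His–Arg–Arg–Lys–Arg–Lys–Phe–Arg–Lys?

Matching residues: Lys1, Arg2, His5, Arg6, Lys7, His8, Arg9, Arg10, Lys11, Arg12, Lys13, Arg15, Lys16.

13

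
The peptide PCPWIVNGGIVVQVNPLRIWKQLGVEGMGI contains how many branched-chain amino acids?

V, L, and I make up the branched-chain aliphatic group.
Matching residues: I5, V6, I10, V11, V12, V14, L17, I19, L23, V25, I30.

11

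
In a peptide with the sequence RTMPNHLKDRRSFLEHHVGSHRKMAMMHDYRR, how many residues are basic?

13

K, R, and H are the three residues with basic side chains (ε-amine, guanidinium, and imidazole respectively).
Matching residues: R1, H6, K8, R10, R11, H16, H17, H21, R22, K23, H28, R31, R32.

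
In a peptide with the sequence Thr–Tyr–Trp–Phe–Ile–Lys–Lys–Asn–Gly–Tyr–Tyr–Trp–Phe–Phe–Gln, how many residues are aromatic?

Phenylalanine (F), tryptophan (W), and tyrosine (Y) have aromatic ring side chains.
Matching residues: Tyr2, Trp3, Phe4, Tyr10, Tyr11, Trp12, Phe13, Phe14.

8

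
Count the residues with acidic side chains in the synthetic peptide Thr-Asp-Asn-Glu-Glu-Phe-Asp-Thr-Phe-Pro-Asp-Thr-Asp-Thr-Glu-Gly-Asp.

8

Aspartate (D) and glutamate (E) have carboxylic-acid side chains and are the acidic amino acids.
Matching residues: Asp2, Glu4, Glu5, Asp7, Asp11, Asp13, Glu15, Asp17.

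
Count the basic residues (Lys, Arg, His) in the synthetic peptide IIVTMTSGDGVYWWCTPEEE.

None of the 20 residues belong to this group.

0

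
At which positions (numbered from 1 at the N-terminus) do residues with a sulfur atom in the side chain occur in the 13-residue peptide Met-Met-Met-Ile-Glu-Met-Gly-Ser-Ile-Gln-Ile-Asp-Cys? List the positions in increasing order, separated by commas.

Cysteine (C, thiol) and methionine (M, thioether) are the two sulfur-containing amino acids.
Matching residues: Met1, Met2, Met3, Met6, Cys13.

1, 2, 3, 6, 13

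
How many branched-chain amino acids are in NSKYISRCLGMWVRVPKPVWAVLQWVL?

Valine (V), leucine (L), and isoleucine (I) are the branched-chain amino acids.
Matching residues: I5, L9, V13, V15, V19, V22, L23, V26, L27.

9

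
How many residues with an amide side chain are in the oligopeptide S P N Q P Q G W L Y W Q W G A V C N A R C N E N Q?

8

Asparagine (N) and glutamine (Q) have uncharged amide side chains.
Matching residues: N3, Q4, Q6, Q12, N18, N22, N24, Q25.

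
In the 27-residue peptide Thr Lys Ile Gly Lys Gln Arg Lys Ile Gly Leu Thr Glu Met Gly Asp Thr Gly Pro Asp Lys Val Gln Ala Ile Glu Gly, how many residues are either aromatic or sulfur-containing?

1

Aromatic: F, W, Y. Sulfur-containing: C, M.
Aromatic residues here: none (0).
Sulfur-containing residues here: Met14 (1).
The two groups share no amino acid, so total = 0 + 1 = 1.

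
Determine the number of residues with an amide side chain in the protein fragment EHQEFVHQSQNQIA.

5

The amide-side-chain residues are Asn (N) and Gln (Q).
Matching residues: Q3, Q8, Q10, N11, Q12.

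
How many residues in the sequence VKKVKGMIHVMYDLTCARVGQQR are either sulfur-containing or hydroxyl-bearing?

5

Sulfur-containing: C, M. Hydroxyl-bearing: S, T, Y.
Sulfur-containing residues here: M7, M11, C16 (3).
Hydroxyl-bearing residues here: Y12, T15 (2).
The two groups share no amino acid, so total = 3 + 2 = 5.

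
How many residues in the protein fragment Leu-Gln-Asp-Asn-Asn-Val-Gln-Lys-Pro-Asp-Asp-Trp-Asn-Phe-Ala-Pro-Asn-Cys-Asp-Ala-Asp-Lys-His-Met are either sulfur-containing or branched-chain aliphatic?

4

Sulfur-containing: C, M. Branched-chain aliphatic: I, L, V.
Sulfur-containing residues here: Cys18, Met24 (2).
Branched-chain aliphatic residues here: Leu1, Val6 (2).
The two groups share no amino acid, so total = 2 + 2 = 4.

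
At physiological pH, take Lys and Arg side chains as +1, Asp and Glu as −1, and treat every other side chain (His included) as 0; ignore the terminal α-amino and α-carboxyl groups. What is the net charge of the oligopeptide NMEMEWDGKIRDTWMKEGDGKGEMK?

-2

Positive (K, R): K9, R11, K16, K21, K25 → +5.
Negative (D, E): E3, E5, D7, D12, E17, D19, E23 → −7.
Net charge = (+5) + (−7) = −2.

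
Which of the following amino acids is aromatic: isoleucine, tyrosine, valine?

tyrosine

F, W, and Y each carry an aromatic ring on the side chain.
Of the listed options, only tyrosine belongs to this group.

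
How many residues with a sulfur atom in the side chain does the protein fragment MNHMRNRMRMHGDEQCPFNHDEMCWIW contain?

The sulfur-bearing residues are cysteine (–SH) and methionine (–S–CH₃).
Matching residues: M1, M4, M8, M10, C16, M23, C24.

7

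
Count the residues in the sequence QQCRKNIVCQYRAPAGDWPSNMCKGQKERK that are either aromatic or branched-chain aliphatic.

Aromatic: F, W, Y. Branched-chain aliphatic: I, L, V.
Aromatic residues here: Y11, W18 (2).
Branched-chain aliphatic residues here: I7, V8 (2).
The two groups share no amino acid, so total = 2 + 2 = 4.

4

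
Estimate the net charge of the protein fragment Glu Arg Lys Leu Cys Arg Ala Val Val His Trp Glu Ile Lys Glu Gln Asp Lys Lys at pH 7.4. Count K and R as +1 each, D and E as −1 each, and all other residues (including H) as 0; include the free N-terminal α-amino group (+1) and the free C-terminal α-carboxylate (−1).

+2

Positive (K, R): Arg2, Lys3, Arg6, Lys14, Lys18, Lys19 → +6.
Negative (D, E): Glu1, Glu12, Glu15, Asp17 → −4.
The N-terminus (+1) and C-terminus (−1) cancel.
Net charge = (+6) + (−4) = +2.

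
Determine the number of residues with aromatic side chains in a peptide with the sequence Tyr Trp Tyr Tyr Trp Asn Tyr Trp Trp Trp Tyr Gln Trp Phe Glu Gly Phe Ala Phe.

14

The aromatic amino acids are Phe (F, benzyl), Trp (W, indole), and Tyr (Y, phenol).
Matching residues: Tyr1, Trp2, Tyr3, Tyr4, Trp5, Tyr7, Trp8, Trp9, Trp10, Tyr11, Trp13, Phe14, Phe17, Phe19.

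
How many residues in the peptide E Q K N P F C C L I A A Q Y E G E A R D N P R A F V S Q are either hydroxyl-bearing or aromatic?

Hydroxyl-bearing: S, T, Y. Aromatic: F, W, Y.
Hydroxyl-bearing residues here: Y14, S27 (2).
Aromatic residues here: F6, Y14, F25 (3).
Y is in both groups, so the 1 Y residue must not be double-counted.
Total = 2 + 3 − 1 = 4.

4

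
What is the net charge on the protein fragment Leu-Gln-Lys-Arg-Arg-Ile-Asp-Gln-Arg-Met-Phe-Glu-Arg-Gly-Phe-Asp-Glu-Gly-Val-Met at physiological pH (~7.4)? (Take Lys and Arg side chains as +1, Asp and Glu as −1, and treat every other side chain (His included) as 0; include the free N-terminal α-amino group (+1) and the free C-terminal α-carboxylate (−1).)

+1

Positive (K, R): Lys3, Arg4, Arg5, Arg9, Arg13 → +5.
Negative (D, E): Asp7, Glu12, Asp16, Glu17 → −4.
The N-terminus (+1) and C-terminus (−1) cancel.
Net charge = (+5) + (−4) = +1.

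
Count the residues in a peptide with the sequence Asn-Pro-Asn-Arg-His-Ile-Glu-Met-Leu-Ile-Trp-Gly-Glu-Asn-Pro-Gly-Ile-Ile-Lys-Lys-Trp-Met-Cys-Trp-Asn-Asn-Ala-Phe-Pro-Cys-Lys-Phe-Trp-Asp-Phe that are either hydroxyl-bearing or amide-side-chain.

Hydroxyl-bearing: S, T, Y. Amide-side-chain: N, Q.
Hydroxyl-bearing residues here: none (0).
Amide-side-chain residues here: Asn1, Asn3, Asn14, Asn25, Asn26 (5).
The two groups share no amino acid, so total = 0 + 5 = 5.

5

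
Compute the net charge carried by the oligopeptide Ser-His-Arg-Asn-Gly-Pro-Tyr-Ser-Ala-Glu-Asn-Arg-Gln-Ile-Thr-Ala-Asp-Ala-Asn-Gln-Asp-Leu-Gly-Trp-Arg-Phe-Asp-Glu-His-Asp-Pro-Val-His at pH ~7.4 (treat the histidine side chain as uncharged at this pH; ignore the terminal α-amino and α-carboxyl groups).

At pH ~7.4 the Lys and Arg side chains are protonated (+1), the Asp and Glu side chains are deprotonated (−1), and with His taken as neutral all other side chains carry no charge.
Positive (K, R): Arg3, Arg12, Arg25 → +3.
Negative (D, E): Glu10, Asp17, Asp21, Asp27, Glu28, Asp30 → −6.
Net charge = (+3) + (−6) = −3.

-3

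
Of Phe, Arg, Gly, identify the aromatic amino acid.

F, W, and Y each carry an aromatic ring on the side chain.
Of the listed options, only Phe belongs to this group.

Phe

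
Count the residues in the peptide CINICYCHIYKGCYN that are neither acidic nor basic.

Acidic: D, E. Basic: K, R, H. All other residues are neither.
Matching residues: C1, I2, N3, I4, C5, Y6, C7, I9, Y10, G12, C13, Y14, N15.

13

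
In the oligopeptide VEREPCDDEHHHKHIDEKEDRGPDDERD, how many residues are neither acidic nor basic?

6

Acidic: D, E. Basic: K, R, H. All other residues are neither.
Matching residues: V1, P5, C6, I15, G22, P23.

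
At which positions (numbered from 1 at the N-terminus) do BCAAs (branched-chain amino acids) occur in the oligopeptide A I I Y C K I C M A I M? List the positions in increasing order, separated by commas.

The BCAAs are Val, Leu, and Ile — aliphatic side chains with a branch point.
Matching residues: I2, I3, I7, I11.

2, 3, 7, 11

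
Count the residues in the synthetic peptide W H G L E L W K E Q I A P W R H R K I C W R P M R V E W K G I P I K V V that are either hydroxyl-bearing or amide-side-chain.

1

Hydroxyl-bearing: S, T, Y. Amide-side-chain: N, Q.
Hydroxyl-bearing residues here: none (0).
Amide-side-chain residues here: Q10 (1).
The two groups share no amino acid, so total = 0 + 1 = 1.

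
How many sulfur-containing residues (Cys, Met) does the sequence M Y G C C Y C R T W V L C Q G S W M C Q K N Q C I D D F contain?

Matching residues: M1, C4, C5, C7, C13, M18, C19, C24.

8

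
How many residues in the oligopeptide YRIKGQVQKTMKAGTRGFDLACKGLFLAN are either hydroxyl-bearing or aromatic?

5

Hydroxyl-bearing: S, T, Y. Aromatic: F, W, Y.
Hydroxyl-bearing residues here: Y1, T10, T15 (3).
Aromatic residues here: Y1, F18, F26 (3).
Y is in both groups, so the 1 Y residue must not be double-counted.
Total = 3 + 3 − 1 = 5.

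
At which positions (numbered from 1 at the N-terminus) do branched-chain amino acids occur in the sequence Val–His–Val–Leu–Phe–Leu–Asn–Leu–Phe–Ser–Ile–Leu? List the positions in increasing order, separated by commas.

1, 3, 4, 6, 8, 11, 12

The BCAAs are Val, Leu, and Ile — aliphatic side chains with a branch point.
Matching residues: Val1, Val3, Leu4, Leu6, Leu8, Ile11, Leu12.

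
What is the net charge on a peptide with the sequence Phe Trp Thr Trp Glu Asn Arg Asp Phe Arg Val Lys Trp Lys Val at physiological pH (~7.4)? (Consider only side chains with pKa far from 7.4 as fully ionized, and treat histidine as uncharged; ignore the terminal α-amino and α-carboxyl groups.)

Near pH 7.4, K and R contribute +1 each, D and E contribute −1 each, and every other side chain (His included, as stated) is uncharged.
Positive (K, R): Arg7, Arg10, Lys12, Lys14 → +4.
Negative (D, E): Glu5, Asp8 → −2.
Net charge = (+4) + (−2) = +2.

+2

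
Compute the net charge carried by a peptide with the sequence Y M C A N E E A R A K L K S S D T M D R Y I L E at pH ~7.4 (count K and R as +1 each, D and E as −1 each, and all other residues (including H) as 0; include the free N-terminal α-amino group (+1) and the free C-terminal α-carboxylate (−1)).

-1

Positive (K, R): R9, K11, K13, R20 → +4.
Negative (D, E): E6, E7, D16, D19, E24 → −5.
The N-terminus (+1) and C-terminus (−1) cancel.
Net charge = (+4) + (−5) = −1.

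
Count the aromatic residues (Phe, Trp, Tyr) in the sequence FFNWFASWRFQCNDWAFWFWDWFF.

Matching residues: F1, F2, W4, F5, W8, F10, W15, F17, W18, F19, W20, W22, F23, F24.

14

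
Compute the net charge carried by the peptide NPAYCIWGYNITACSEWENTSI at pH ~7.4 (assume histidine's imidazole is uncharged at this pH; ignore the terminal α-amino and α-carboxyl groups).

-2

The side chains ionized at physiological pH are Lys/Arg (+1) and Asp/Glu (−1); with His treated as neutral, nothing else contributes.
Positive (K, R): none → +0.
Negative (D, E): E16, E18 → −2.
Net charge = (+0) + (−2) = −2.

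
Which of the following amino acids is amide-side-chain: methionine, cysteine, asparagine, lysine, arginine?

The amide-side-chain residues are Asn (N) and Gln (Q).
Of the listed options, only asparagine belongs to this group.

asparagine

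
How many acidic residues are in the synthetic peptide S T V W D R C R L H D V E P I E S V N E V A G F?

Aspartate (D) and glutamate (E) have carboxylic-acid side chains and are the acidic amino acids.
Matching residues: D5, D11, E13, E16, E20.

5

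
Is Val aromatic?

No

Phenylalanine (F), tryptophan (W), and tyrosine (Y) have aromatic ring side chains.
Valine is not in this group.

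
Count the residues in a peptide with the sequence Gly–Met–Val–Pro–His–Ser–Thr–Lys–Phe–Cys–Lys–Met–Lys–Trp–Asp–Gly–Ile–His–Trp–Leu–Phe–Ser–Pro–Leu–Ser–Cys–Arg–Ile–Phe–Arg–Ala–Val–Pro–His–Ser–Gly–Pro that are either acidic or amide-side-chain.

1

Acidic: D, E. Amide-side-chain: N, Q.
Acidic residues here: Asp15 (1).
Amide-side-chain residues here: none (0).
The two groups share no amino acid, so total = 1 + 0 = 1.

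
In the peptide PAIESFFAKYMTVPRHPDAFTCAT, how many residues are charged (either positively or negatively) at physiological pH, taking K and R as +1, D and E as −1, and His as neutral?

4

Charged side chains at pH ~7.4: K, R (positive); D, E (negative).
Matching residues: E4, K9, R15, D18.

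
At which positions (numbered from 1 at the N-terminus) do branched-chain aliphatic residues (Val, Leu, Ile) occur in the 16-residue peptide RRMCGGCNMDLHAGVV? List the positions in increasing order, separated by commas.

11, 15, 16

Matching residues: L11, V15, V16.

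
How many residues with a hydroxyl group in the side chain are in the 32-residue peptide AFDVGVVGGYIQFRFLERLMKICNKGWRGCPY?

2

S, T, and Y are the three residues with a side-chain hydroxyl.
Matching residues: Y10, Y32.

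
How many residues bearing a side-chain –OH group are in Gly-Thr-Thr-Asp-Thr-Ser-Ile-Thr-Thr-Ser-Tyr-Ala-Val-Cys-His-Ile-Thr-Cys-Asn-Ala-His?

Serine (S), threonine (T), and tyrosine (Y) each carry a hydroxyl group on the side chain.
Matching residues: Thr2, Thr3, Thr5, Ser6, Thr8, Thr9, Ser10, Tyr11, Thr17.

9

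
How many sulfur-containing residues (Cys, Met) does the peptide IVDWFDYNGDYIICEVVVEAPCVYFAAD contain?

2

Matching residues: C14, C22.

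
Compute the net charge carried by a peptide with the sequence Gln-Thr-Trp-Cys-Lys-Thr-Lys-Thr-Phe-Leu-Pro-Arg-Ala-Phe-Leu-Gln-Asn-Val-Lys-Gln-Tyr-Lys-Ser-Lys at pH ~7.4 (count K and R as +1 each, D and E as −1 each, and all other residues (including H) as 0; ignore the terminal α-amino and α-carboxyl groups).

Positive (K, R): Lys5, Lys7, Arg12, Lys19, Lys22, Lys24 → +6.
Negative (D, E): none → −0.
Net charge = (+6) + (−0) = +6.

+6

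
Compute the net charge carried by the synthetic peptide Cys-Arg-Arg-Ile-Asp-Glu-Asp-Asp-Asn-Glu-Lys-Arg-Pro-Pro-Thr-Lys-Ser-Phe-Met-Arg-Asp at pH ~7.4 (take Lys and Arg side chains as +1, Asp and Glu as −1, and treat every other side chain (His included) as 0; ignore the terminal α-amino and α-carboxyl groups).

Positive (K, R): Arg2, Arg3, Lys11, Arg12, Lys16, Arg20 → +6.
Negative (D, E): Asp5, Glu6, Asp7, Asp8, Glu10, Asp21 → −6.
Net charge = (+6) + (−6) = 0.

0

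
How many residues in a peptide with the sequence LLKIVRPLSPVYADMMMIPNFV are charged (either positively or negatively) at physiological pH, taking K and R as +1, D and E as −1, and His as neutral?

Charged side chains at pH ~7.4: K, R (positive); D, E (negative).
Matching residues: K3, R6, D14.

3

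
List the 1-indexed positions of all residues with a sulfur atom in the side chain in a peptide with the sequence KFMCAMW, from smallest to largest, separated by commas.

Cysteine (C, thiol) and methionine (M, thioether) are the two sulfur-containing amino acids.
Matching residues: M3, C4, M6.

3, 4, 6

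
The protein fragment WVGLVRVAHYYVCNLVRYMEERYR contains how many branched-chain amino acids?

Valine (V), leucine (L), and isoleucine (I) are the branched-chain amino acids.
Matching residues: V2, L4, V5, V7, V12, L15, V16.

7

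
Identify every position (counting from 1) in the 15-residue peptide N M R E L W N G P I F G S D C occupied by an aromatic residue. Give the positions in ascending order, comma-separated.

6, 11

Phenylalanine (F), tryptophan (W), and tyrosine (Y) have aromatic ring side chains.
Matching residues: W6, F11.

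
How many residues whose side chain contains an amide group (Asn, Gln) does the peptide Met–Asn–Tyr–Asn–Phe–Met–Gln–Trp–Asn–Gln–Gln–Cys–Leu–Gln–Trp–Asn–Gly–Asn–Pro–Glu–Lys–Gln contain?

10

Matching residues: Asn2, Asn4, Gln7, Asn9, Gln10, Gln11, Gln14, Asn16, Asn18, Gln22.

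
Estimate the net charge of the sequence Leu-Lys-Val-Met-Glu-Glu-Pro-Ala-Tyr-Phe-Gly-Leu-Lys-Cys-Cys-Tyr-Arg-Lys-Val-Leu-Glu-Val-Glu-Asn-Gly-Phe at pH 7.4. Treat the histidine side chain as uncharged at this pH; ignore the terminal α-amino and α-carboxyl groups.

Near pH 7.4, K and R contribute +1 each, D and E contribute −1 each, and every other side chain (His included, as stated) is uncharged.
Positive (K, R): Lys2, Lys13, Arg17, Lys18 → +4.
Negative (D, E): Glu5, Glu6, Glu21, Glu23 → −4.
Net charge = (+4) + (−4) = 0.

0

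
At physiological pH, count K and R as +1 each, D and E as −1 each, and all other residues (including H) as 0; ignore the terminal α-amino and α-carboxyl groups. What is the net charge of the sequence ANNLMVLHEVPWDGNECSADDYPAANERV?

-5

Positive (K, R): R28 → +1.
Negative (D, E): E9, D13, E16, D20, D21, E27 → −6.
Net charge = (+1) + (−6) = −5.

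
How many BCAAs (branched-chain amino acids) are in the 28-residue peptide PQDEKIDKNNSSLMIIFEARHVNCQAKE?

Valine (V), leucine (L), and isoleucine (I) are the branched-chain amino acids.
Matching residues: I6, L13, I15, I16, V22.

5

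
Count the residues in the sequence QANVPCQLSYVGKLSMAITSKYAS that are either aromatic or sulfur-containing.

4

Aromatic: F, W, Y. Sulfur-containing: C, M.
Aromatic residues here: Y10, Y22 (2).
Sulfur-containing residues here: C6, M16 (2).
The two groups share no amino acid, so total = 2 + 2 = 4.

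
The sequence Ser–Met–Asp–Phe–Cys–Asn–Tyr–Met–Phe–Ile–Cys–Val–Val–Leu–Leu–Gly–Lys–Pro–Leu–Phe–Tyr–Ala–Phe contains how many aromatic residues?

Phenylalanine (F), tryptophan (W), and tyrosine (Y) have aromatic ring side chains.
Matching residues: Phe4, Tyr7, Phe9, Phe20, Tyr21, Phe23.

6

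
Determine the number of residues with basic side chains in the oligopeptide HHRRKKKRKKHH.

12

The basic amino acids are Lys (K), Arg (R), and His (H).
Matching residues: H1, H2, R3, R4, K5, K6, K7, R8, K9, K10, H11, H12.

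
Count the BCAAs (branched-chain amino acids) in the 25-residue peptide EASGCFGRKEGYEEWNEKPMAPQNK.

0

The BCAAs are Val, Leu, and Ile — aliphatic side chains with a branch point.
None of the 25 residues belong to this group.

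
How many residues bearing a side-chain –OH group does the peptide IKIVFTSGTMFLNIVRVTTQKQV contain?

Serine (S), threonine (T), and tyrosine (Y) each carry a hydroxyl group on the side chain.
Matching residues: T6, S7, T9, T18, T19.

5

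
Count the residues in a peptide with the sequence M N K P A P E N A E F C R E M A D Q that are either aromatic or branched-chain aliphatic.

1

Aromatic: F, W, Y. Branched-chain aliphatic: I, L, V.
Aromatic residues here: F11 (1).
Branched-chain aliphatic residues here: none (0).
The two groups share no amino acid, so total = 1 + 0 = 1.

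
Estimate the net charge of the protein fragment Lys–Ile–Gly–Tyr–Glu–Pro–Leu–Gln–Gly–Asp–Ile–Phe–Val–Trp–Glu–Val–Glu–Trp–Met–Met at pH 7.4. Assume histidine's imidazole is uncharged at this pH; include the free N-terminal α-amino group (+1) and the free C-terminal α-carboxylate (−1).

-3

The side chains ionized at physiological pH are Lys/Arg (+1) and Asp/Glu (−1); with His treated as neutral, nothing else contributes.
Positive (K, R): Lys1 → +1.
Negative (D, E): Glu5, Asp10, Glu15, Glu17 → −4.
The N-terminus (+1) and C-terminus (−1) cancel.
Net charge = (+1) + (−4) = −3.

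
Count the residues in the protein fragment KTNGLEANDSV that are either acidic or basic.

3

Acidic: D, E. Basic: H, K, R.
Acidic residues here: E6, D9 (2).
Basic residues here: K1 (1).
The two groups share no amino acid, so total = 2 + 1 = 3.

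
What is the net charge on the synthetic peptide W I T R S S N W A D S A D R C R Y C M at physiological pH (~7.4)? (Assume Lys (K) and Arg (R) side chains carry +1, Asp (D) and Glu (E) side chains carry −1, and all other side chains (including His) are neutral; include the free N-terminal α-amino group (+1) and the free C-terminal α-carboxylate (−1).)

Positive (K, R): R4, R14, R16 → +3.
Negative (D, E): D10, D13 → −2.
The N-terminus (+1) and C-terminus (−1) cancel.
Net charge = (+3) + (−2) = +1.

+1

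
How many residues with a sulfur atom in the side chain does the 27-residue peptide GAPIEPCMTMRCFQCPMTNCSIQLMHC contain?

9

Cysteine (C, thiol) and methionine (M, thioether) are the two sulfur-containing amino acids.
Matching residues: C7, M8, M10, C12, C15, M17, C20, M25, C27.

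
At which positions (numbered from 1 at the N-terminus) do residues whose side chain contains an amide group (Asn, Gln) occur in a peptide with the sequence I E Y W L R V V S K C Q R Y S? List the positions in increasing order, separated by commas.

12

Matching residues: Q12.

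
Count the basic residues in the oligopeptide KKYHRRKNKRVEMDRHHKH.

13

Lysine (K), arginine (R), and histidine (H) have basic, nitrogen-containing side chains.
Matching residues: K1, K2, H4, R5, R6, K7, K9, R10, R15, H16, H17, K18, H19.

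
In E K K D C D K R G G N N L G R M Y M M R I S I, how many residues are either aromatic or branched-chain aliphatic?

Aromatic: F, W, Y. Branched-chain aliphatic: I, L, V.
Aromatic residues here: Y17 (1).
Branched-chain aliphatic residues here: L13, I21, I23 (3).
The two groups share no amino acid, so total = 1 + 3 = 4.

4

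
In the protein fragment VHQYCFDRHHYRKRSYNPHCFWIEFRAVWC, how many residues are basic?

K, R, and H are the three residues with basic side chains (ε-amine, guanidinium, and imidazole respectively).
Matching residues: H2, R8, H9, H10, R12, K13, R14, H19, R26.

9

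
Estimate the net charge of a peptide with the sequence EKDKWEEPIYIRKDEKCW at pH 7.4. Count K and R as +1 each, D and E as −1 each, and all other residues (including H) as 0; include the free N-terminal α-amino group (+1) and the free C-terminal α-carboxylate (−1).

-1

Positive (K, R): K2, K4, R12, K13, K16 → +5.
Negative (D, E): E1, D3, E6, E7, D14, E15 → −6.
The N-terminus (+1) and C-terminus (−1) cancel.
Net charge = (+5) + (−6) = −1.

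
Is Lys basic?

The basic amino acids are Lys (K), Arg (R), and His (H).
Lysine is in this group.

Yes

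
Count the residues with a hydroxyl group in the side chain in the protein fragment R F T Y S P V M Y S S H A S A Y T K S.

Serine (S), threonine (T), and tyrosine (Y) each carry a hydroxyl group on the side chain.
Matching residues: T3, Y4, S5, Y9, S10, S11, S14, Y16, T17, S19.

10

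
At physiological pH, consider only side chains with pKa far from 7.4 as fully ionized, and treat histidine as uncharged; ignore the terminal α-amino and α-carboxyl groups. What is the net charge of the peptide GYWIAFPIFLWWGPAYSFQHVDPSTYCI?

At pH ~7.4 the Lys and Arg side chains are protonated (+1), the Asp and Glu side chains are deprotonated (−1), and with His taken as neutral all other side chains carry no charge.
Positive (K, R): none → +0.
Negative (D, E): D22 → −1.
Net charge = (+0) + (−1) = −1.

-1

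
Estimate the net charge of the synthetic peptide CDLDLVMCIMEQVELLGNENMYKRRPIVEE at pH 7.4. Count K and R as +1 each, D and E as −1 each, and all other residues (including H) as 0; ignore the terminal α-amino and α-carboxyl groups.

-4

Positive (K, R): K23, R24, R25 → +3.
Negative (D, E): D2, D4, E11, E14, E19, E29, E30 → −7.
Net charge = (+3) + (−7) = −4.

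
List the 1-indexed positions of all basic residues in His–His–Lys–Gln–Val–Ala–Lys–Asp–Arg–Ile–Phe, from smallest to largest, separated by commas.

K, R, and H are the three residues with basic side chains (ε-amine, guanidinium, and imidazole respectively).
Matching residues: His1, His2, Lys3, Lys7, Arg9.

1, 2, 3, 7, 9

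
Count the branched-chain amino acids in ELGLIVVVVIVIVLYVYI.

14

Valine (V), leucine (L), and isoleucine (I) are the branched-chain amino acids.
Matching residues: L2, L4, I5, V6, V7, V8, V9, I10, V11, I12, V13, L14, V16, I18.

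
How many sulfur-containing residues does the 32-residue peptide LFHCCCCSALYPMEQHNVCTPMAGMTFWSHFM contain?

The sulfur-bearing residues are cysteine (–SH) and methionine (–S–CH₃).
Matching residues: C4, C5, C6, C7, M13, C19, M22, M25, M32.

9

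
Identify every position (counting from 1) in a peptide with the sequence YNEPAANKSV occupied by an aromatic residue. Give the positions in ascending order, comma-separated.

The aromatic amino acids are Phe (F, benzyl), Trp (W, indole), and Tyr (Y, phenol).
Matching residues: Y1.

1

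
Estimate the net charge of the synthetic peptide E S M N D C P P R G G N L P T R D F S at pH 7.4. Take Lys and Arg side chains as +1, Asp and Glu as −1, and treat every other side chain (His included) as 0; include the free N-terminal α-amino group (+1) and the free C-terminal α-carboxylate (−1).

Positive (K, R): R9, R16 → +2.
Negative (D, E): E1, D5, D17 → −3.
The N-terminus (+1) and C-terminus (−1) cancel.
Net charge = (+2) + (−3) = −1.

-1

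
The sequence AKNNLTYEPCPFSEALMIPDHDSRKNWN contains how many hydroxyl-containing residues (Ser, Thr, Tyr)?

4

Matching residues: T6, Y7, S13, S23.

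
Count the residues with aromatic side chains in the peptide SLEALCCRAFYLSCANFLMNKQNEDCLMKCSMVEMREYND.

The aromatic amino acids are Phe (F, benzyl), Trp (W, indole), and Tyr (Y, phenol).
Matching residues: F10, Y11, F17, Y38.

4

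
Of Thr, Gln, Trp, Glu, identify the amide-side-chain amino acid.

Only N (asparagine) and Q (glutamine) carry a side-chain carboxamide.
Of the listed options, only Gln belongs to this group.

Gln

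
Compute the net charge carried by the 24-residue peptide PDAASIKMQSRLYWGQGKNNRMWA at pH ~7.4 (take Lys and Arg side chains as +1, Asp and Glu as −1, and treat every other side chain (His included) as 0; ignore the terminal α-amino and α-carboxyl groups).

+3

Positive (K, R): K7, R11, K18, R21 → +4.
Negative (D, E): D2 → −1.
Net charge = (+4) + (−1) = +3.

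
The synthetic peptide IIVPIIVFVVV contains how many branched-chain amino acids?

9

Valine (V), leucine (L), and isoleucine (I) are the branched-chain amino acids.
Matching residues: I1, I2, V3, I5, I6, V7, V9, V10, V11.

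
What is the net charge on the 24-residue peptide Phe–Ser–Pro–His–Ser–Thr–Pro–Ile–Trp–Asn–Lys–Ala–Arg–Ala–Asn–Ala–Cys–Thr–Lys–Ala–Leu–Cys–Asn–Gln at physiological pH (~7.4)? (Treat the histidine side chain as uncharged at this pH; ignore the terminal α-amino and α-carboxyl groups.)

At pH ~7.4 the Lys and Arg side chains are protonated (+1), the Asp and Glu side chains are deprotonated (−1), and with His taken as neutral all other side chains carry no charge.
Positive (K, R): Lys11, Arg13, Lys19 → +3.
Negative (D, E): none → −0.
Net charge = (+3) + (−0) = +3.

+3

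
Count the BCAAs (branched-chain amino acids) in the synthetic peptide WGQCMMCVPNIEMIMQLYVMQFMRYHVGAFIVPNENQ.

The BCAAs are Val, Leu, and Ile — aliphatic side chains with a branch point.
Matching residues: V8, I11, I14, L17, V19, V27, I31, V32.

8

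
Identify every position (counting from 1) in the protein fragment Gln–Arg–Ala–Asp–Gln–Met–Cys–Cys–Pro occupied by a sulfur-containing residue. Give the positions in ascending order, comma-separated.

6, 7, 8

Matching residues: Met6, Cys7, Cys8.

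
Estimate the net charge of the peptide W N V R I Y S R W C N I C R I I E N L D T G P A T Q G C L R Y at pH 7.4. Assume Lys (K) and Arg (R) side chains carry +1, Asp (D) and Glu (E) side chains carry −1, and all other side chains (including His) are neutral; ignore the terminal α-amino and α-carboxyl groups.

Positive (K, R): R4, R8, R14, R30 → +4.
Negative (D, E): E17, D20 → −2.
Net charge = (+4) + (−2) = +2.

+2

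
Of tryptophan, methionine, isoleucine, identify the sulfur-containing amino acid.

Cysteine (C, thiol) and methionine (M, thioether) are the two sulfur-containing amino acids.
Of the listed options, only methionine belongs to this group.

methionine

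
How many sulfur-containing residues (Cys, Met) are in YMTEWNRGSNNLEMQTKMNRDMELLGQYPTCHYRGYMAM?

Matching residues: M2, M14, M18, M22, C31, M37, M39.

7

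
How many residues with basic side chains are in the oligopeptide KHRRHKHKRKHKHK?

14

The basic amino acids are Lys (K), Arg (R), and His (H).
Matching residues: K1, H2, R3, R4, H5, K6, H7, K8, R9, K10, H11, K12, H13, K14.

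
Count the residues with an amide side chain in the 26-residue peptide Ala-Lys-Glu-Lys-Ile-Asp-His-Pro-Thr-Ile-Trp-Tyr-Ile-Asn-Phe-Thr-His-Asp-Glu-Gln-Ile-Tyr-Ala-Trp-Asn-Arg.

Only N (asparagine) and Q (glutamine) carry a side-chain carboxamide.
Matching residues: Asn14, Gln20, Asn25.

3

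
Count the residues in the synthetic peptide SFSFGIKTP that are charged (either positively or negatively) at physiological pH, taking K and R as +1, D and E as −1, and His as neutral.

Charged side chains at pH ~7.4: K, R (positive); D, E (negative).
Matching residues: K7.

1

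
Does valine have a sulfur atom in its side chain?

No

Cysteine (C, thiol) and methionine (M, thioether) are the two sulfur-containing amino acids.
Valine is not in this group.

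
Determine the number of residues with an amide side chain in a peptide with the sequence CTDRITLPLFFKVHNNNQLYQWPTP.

Only N (asparagine) and Q (glutamine) carry a side-chain carboxamide.
Matching residues: N15, N16, N17, Q18, Q21.

5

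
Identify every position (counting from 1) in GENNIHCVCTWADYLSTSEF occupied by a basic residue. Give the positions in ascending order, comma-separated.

6

Lysine (K), arginine (R), and histidine (H) have basic, nitrogen-containing side chains.
Matching residues: H6.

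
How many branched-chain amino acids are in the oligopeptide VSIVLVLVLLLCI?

11

V, L, and I make up the branched-chain aliphatic group.
Matching residues: V1, I3, V4, L5, V6, L7, V8, L9, L10, L11, I13.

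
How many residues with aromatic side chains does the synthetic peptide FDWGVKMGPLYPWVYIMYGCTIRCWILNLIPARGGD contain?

7

F, W, and Y each carry an aromatic ring on the side chain.
Matching residues: F1, W3, Y11, W13, Y15, Y18, W25.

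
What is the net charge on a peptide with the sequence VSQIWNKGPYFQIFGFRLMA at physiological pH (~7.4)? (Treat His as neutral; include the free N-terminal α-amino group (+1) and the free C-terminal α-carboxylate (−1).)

At pH ~7.4 the Lys and Arg side chains are protonated (+1), the Asp and Glu side chains are deprotonated (−1), and with His taken as neutral all other side chains carry no charge.
Positive (K, R): K7, R17 → +2.
Negative (D, E): none → −0.
The N-terminus (+1) and C-terminus (−1) cancel.
Net charge = (+2) + (−0) = +2.

+2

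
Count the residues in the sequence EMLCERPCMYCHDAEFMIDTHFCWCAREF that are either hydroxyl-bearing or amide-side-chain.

2

Hydroxyl-bearing: S, T, Y. Amide-side-chain: N, Q.
Hydroxyl-bearing residues here: Y10, T20 (2).
Amide-side-chain residues here: none (0).
The two groups share no amino acid, so total = 2 + 0 = 2.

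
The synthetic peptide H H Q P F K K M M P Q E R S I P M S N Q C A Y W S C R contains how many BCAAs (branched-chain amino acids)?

The BCAAs are Val, Leu, and Ile — aliphatic side chains with a branch point.
Matching residues: I15.

1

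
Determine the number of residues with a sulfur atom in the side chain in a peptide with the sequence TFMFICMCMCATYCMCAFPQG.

9

Cysteine (C, thiol) and methionine (M, thioether) are the two sulfur-containing amino acids.
Matching residues: M3, C6, M7, C8, M9, C10, C14, M15, C16.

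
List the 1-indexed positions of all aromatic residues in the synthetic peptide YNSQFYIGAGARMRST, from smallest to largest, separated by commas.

1, 5, 6

The aromatic amino acids are Phe (F, benzyl), Trp (W, indole), and Tyr (Y, phenol).
Matching residues: Y1, F5, Y6.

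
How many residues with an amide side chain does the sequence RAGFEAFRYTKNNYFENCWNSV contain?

4

Asparagine (N) and glutamine (Q) have uncharged amide side chains.
Matching residues: N12, N13, N17, N20.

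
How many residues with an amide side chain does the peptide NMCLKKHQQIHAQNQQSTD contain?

7

The amide-side-chain residues are Asn (N) and Gln (Q).
Matching residues: N1, Q8, Q9, Q13, N14, Q15, Q16.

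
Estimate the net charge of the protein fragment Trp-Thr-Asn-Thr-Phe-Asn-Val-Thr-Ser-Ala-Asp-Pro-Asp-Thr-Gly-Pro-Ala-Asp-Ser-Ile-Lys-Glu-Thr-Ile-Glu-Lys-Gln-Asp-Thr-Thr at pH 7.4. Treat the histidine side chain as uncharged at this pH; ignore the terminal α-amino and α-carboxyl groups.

-4

Near pH 7.4, K and R contribute +1 each, D and E contribute −1 each, and every other side chain (His included, as stated) is uncharged.
Positive (K, R): Lys21, Lys26 → +2.
Negative (D, E): Asp11, Asp13, Asp18, Glu22, Glu25, Asp28 → −6.
Net charge = (+2) + (−6) = −4.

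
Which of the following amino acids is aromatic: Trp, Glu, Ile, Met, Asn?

Trp

Phenylalanine (F), tryptophan (W), and tyrosine (Y) have aromatic ring side chains.
Of the listed options, only Trp belongs to this group.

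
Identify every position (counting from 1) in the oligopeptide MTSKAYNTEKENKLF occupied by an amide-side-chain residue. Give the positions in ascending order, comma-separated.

Only N (asparagine) and Q (glutamine) carry a side-chain carboxamide.
Matching residues: N7, N12.

7, 12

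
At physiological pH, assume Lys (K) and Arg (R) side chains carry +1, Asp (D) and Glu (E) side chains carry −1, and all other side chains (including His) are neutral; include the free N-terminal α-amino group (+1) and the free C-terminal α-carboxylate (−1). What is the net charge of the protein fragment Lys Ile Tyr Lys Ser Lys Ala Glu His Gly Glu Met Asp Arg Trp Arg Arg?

Positive (K, R): Lys1, Lys4, Lys6, Arg14, Arg16, Arg17 → +6.
Negative (D, E): Glu8, Glu11, Asp13 → −3.
The N-terminus (+1) and C-terminus (−1) cancel.
Net charge = (+6) + (−3) = +3.

+3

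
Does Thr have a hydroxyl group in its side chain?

S, T, and Y are the three residues with a side-chain hydroxyl.
Threonine is in this group.

Yes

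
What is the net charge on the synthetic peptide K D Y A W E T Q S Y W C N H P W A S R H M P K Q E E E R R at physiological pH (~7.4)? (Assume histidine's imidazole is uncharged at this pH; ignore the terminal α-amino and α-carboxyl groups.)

0

At pH ~7.4 the Lys and Arg side chains are protonated (+1), the Asp and Glu side chains are deprotonated (−1), and with His taken as neutral all other side chains carry no charge.
Positive (K, R): K1, R19, K23, R28, R29 → +5.
Negative (D, E): D2, E6, E25, E26, E27 → −5.
Net charge = (+5) + (−5) = 0.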